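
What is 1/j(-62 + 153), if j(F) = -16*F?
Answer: -1/1456 ≈ -0.00068681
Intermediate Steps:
1/j(-62 + 153) = 1/(-16*(-62 + 153)) = 1/(-16*91) = 1/(-1456) = -1/1456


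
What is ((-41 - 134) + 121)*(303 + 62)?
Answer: -19710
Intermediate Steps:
((-41 - 134) + 121)*(303 + 62) = (-175 + 121)*365 = -54*365 = -19710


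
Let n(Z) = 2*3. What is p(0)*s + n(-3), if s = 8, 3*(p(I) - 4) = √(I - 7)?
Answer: 38 + 8*I*√7/3 ≈ 38.0 + 7.0553*I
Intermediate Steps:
p(I) = 4 + √(-7 + I)/3 (p(I) = 4 + √(I - 7)/3 = 4 + √(-7 + I)/3)
n(Z) = 6
p(0)*s + n(-3) = (4 + √(-7 + 0)/3)*8 + 6 = (4 + √(-7)/3)*8 + 6 = (4 + (I*√7)/3)*8 + 6 = (4 + I*√7/3)*8 + 6 = (32 + 8*I*√7/3) + 6 = 38 + 8*I*√7/3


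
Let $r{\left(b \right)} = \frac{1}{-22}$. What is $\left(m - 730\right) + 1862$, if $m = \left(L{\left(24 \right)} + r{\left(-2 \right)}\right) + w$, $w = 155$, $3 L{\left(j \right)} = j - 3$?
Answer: $\frac{28467}{22} \approx 1294.0$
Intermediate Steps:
$L{\left(j \right)} = -1 + \frac{j}{3}$ ($L{\left(j \right)} = \frac{j - 3}{3} = \frac{-3 + j}{3} = -1 + \frac{j}{3}$)
$r{\left(b \right)} = - \frac{1}{22}$
$m = \frac{3563}{22}$ ($m = \left(\left(-1 + \frac{1}{3} \cdot 24\right) - \frac{1}{22}\right) + 155 = \left(\left(-1 + 8\right) - \frac{1}{22}\right) + 155 = \left(7 - \frac{1}{22}\right) + 155 = \frac{153}{22} + 155 = \frac{3563}{22} \approx 161.95$)
$\left(m - 730\right) + 1862 = \left(\frac{3563}{22} - 730\right) + 1862 = - \frac{12497}{22} + 1862 = \frac{28467}{22}$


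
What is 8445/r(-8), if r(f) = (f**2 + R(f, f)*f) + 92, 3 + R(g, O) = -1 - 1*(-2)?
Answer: 8445/172 ≈ 49.099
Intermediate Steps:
R(g, O) = -2 (R(g, O) = -3 + (-1 - 1*(-2)) = -3 + (-1 + 2) = -3 + 1 = -2)
r(f) = 92 + f**2 - 2*f (r(f) = (f**2 - 2*f) + 92 = 92 + f**2 - 2*f)
8445/r(-8) = 8445/(92 + (-8)**2 - 2*(-8)) = 8445/(92 + 64 + 16) = 8445/172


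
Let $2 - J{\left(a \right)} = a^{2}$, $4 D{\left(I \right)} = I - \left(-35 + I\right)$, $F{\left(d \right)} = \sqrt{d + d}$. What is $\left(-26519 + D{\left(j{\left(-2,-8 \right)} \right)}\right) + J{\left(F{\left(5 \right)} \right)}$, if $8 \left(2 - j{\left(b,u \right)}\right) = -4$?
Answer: $- \frac{106073}{4} \approx -26518.0$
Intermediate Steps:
$j{\left(b,u \right)} = \frac{5}{2}$ ($j{\left(b,u \right)} = 2 - - \frac{1}{2} = 2 + \frac{1}{2} = \frac{5}{2}$)
$F{\left(d \right)} = \sqrt{2} \sqrt{d}$ ($F{\left(d \right)} = \sqrt{2 d} = \sqrt{2} \sqrt{d}$)
$D{\left(I \right)} = \frac{35}{4}$ ($D{\left(I \right)} = \frac{I - \left(-35 + I\right)}{4} = \frac{1}{4} \cdot 35 = \frac{35}{4}$)
$J{\left(a \right)} = 2 - a^{2}$
$\left(-26519 + D{\left(j{\left(-2,-8 \right)} \right)}\right) + J{\left(F{\left(5 \right)} \right)} = \left(-26519 + \frac{35}{4}\right) + \left(2 - \left(\sqrt{2} \sqrt{5}\right)^{2}\right) = - \frac{106041}{4} + \left(2 - \left(\sqrt{10}\right)^{2}\right) = - \frac{106041}{4} + \left(2 - 10\right) = - \frac{106041}{4} - 8 = - \frac{106073}{4}$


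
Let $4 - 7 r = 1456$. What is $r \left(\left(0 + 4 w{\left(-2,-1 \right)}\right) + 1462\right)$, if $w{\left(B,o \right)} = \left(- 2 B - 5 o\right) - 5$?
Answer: $- \frac{2146056}{7} \approx -3.0658 \cdot 10^{5}$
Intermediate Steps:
$w{\left(B,o \right)} = -5 - 5 o - 2 B$ ($w{\left(B,o \right)} = \left(- 5 o - 2 B\right) - 5 = -5 - 5 o - 2 B$)
$r = - \frac{1452}{7}$ ($r = \frac{4}{7} - 208 = - \frac{1452}{7} \approx -207.43$)
$r \left(\left(0 + 4 w{\left(-2,-1 \right)}\right) + 1462\right) = - \frac{1452 \left(\left(0 + 4 \left(-5 - -5 - -4\right)\right) + 1462\right)}{7} = - \frac{1452 \left(\left(0 + 4 \left(-5 + 5 + 4\right)\right) + 1462\right)}{7} = - \frac{1452 \left(\left(0 + 4 \cdot 4\right) + 1462\right)}{7} = - \frac{1452 \left(\left(0 + 16\right) + 1462\right)}{7} = - \frac{1452 \left(16 + 1462\right)}{7} = \left(- \frac{1452}{7}\right) 1478 = - \frac{2146056}{7}$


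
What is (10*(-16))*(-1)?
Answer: 160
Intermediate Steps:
(10*(-16))*(-1) = -160*(-1) = 160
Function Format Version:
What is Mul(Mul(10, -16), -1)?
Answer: 160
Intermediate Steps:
Mul(Mul(10, -16), -1) = Mul(-160, -1) = 160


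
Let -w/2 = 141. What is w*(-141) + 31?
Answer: 39793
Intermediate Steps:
w = -282 (w = -2*141 = -282)
w*(-141) + 31 = -282*(-141) + 31 = 39762 + 31 = 39793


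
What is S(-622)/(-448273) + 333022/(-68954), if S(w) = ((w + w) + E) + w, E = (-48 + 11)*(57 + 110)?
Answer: -74365018038/15455108221 ≈ -4.8117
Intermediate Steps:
E = -6179 (E = -37*167 = -6179)
S(w) = -6179 + 3*w (S(w) = ((w + w) - 6179) + w = (2*w - 6179) + w = (-6179 + 2*w) + w = -6179 + 3*w)
S(-622)/(-448273) + 333022/(-68954) = (-6179 + 3*(-622))/(-448273) + 333022/(-68954) = (-6179 - 1866)*(-1/448273) + 333022*(-1/68954) = -8045*(-1/448273) - 166511/34477 = 8045/448273 - 166511/34477 = -74365018038/15455108221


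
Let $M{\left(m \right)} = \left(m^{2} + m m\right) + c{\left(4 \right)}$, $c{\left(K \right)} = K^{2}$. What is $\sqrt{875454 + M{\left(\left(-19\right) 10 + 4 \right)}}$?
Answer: $\sqrt{944662} \approx 971.94$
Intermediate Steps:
$M{\left(m \right)} = 16 + 2 m^{2}$ ($M{\left(m \right)} = \left(m^{2} + m m\right) + 4^{2} = \left(m^{2} + m^{2}\right) + 16 = 2 m^{2} + 16 = 16 + 2 m^{2}$)
$\sqrt{875454 + M{\left(\left(-19\right) 10 + 4 \right)}} = \sqrt{875454 + \left(16 + 2 \left(\left(-19\right) 10 + 4\right)^{2}\right)} = \sqrt{875454 + \left(16 + 2 \left(-190 + 4\right)^{2}\right)} = \sqrt{875454 + \left(16 + 2 \left(-186\right)^{2}\right)} = \sqrt{875454 + \left(16 + 2 \cdot 34596\right)} = \sqrt{875454 + \left(16 + 69192\right)} = \sqrt{875454 + 69208} = \sqrt{944662}$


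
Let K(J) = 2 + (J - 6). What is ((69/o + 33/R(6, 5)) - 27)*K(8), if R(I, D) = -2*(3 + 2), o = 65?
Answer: -7602/65 ≈ -116.95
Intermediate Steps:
R(I, D) = -10 (R(I, D) = -2*5 = -10)
K(J) = -4 + J (K(J) = 2 + (-6 + J) = -4 + J)
((69/o + 33/R(6, 5)) - 27)*K(8) = ((69/65 + 33/(-10)) - 27)*(-4 + 8) = ((69*(1/65) + 33*(-1/10)) - 27)*4 = ((69/65 - 33/10) - 27)*4 = (-291/130 - 27)*4 = -3801/130*4 = -7602/65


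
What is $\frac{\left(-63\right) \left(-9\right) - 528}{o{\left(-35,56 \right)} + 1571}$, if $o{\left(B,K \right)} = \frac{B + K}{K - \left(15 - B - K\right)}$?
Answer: $\frac{2418}{97423} \approx 0.02482$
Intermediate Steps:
$o{\left(B,K \right)} = \frac{B + K}{-15 + B + 2 K}$ ($o{\left(B,K \right)} = \frac{B + K}{K + \left(-15 + B + K\right)} = \frac{B + K}{-15 + B + 2 K}$)
$\frac{\left(-63\right) \left(-9\right) - 528}{o{\left(-35,56 \right)} + 1571} = \frac{\left(-63\right) \left(-9\right) - 528}{\frac{-35 + 56}{-15 - 35 + 2 \cdot 56} + 1571} = \frac{567 - 528}{\frac{1}{-15 - 35 + 112} \cdot 21 + 1571} = \frac{39}{\frac{1}{62} \cdot 21 + 1571} = \frac{39}{\frac{21}{62} + 1571} = \frac{39}{\frac{97423}{62}} = 39 \cdot \frac{62}{97423} = \frac{2418}{97423}$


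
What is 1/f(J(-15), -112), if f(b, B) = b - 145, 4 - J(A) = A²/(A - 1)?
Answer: -16/2031 ≈ -0.0078779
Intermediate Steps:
J(A) = 4 - A²/(-1 + A) (J(A) = 4 - A²/(A - 1) = 4 - A²/(-1 + A))
f(b, B) = -145 + b
1/f(J(-15), -112) = 1/(-145 + (-4 - 1*(-15)² + 4*(-15))/(-1 - 15)) = 1/(-145 + (-4 - 1*225 - 60)/(-16)) = 1/(-145 - (-4 - 225 - 60)/16) = 1/(-145 - 1/16*(-289)) = 1/(-145 + 289/16) = 1/(-2031/16) = -16/2031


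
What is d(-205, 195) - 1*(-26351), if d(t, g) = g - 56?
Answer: 26490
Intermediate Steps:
d(t, g) = -56 + g
d(-205, 195) - 1*(-26351) = (-56 + 195) - 1*(-26351) = 139 + 26351 = 26490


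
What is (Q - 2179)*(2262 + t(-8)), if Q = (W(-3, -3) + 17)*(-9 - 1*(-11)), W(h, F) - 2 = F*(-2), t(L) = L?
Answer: -4798766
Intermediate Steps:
W(h, F) = 2 - 2*F (W(h, F) = 2 + F*(-2) = 2 - 2*F)
Q = 50 (Q = ((2 - 2*(-3)) + 17)*(-9 - 1*(-11)) = ((2 + 6) + 17)*(-9 + 11) = (8 + 17)*2 = 25*2 = 50)
(Q - 2179)*(2262 + t(-8)) = (50 - 2179)*(2262 - 8) = -2129*2254 = -4798766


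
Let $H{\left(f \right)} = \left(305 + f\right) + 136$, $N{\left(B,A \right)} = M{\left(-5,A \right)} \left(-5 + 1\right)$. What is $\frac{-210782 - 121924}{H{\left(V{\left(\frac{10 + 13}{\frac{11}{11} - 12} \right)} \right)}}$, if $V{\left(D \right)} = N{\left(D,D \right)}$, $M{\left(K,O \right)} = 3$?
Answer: $- \frac{10082}{13} \approx -775.54$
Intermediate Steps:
$N{\left(B,A \right)} = -12$ ($N{\left(B,A \right)} = 3 \left(-5 + 1\right) = 3 \left(-4\right) = -12$)
$V{\left(D \right)} = -12$
$H{\left(f \right)} = 441 + f$
$\frac{-210782 - 121924}{H{\left(V{\left(\frac{10 + 13}{\frac{11}{11} - 12} \right)} \right)}} = \frac{-210782 - 121924}{441 - 12} = \frac{-210782 - 121924}{429} = \left(-332706\right) \frac{1}{429} = - \frac{10082}{13}$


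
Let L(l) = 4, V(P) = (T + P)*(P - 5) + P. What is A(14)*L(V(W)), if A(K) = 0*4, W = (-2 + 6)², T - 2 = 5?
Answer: 0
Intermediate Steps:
T = 7 (T = 2 + 5 = 7)
W = 16 (W = 4² = 16)
V(P) = P + (-5 + P)*(7 + P) (V(P) = (7 + P)*(P - 5) + P = (7 + P)*(-5 + P) + P = (-5 + P)*(7 + P) + P = P + (-5 + P)*(7 + P))
A(K) = 0
A(14)*L(V(W)) = 0*4 = 0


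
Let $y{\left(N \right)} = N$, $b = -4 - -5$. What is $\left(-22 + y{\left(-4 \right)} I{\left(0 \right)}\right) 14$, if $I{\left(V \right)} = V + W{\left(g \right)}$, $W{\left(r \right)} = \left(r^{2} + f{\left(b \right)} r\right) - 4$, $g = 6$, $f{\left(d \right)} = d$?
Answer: $-2436$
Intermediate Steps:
$b = 1$ ($b = -4 + 5 = 1$)
$W{\left(r \right)} = -4 + r + r^{2}$ ($W{\left(r \right)} = \left(r^{2} + 1 r\right) - 4 = \left(r^{2} + r\right) - 4 = \left(r + r^{2}\right) - 4 = -4 + r + r^{2}$)
$I{\left(V \right)} = 38 + V$ ($I{\left(V \right)} = V + \left(-4 + 6 + 6^{2}\right) = V + \left(-4 + 6 + 36\right) = V + 38 = 38 + V$)
$\left(-22 + y{\left(-4 \right)} I{\left(0 \right)}\right) 14 = \left(-22 - 4 \left(38 + 0\right)\right) 14 = \left(-22 - 152\right) 14 = \left(-174\right) 14 = -2436$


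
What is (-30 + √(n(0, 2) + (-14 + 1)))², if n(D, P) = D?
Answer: (30 - I*√13)² ≈ 887.0 - 216.33*I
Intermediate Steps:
(-30 + √(n(0, 2) + (-14 + 1)))² = (-30 + √(0 + (-14 + 1)))² = (-30 + √(0 - 13))² = (-30 + √(-13))² = (-30 + I*√13)²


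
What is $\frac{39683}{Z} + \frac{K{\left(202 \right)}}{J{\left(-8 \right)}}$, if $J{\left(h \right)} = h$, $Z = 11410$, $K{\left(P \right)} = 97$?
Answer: $- \frac{56379}{6520} \approx -8.6471$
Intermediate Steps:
$\frac{39683}{Z} + \frac{K{\left(202 \right)}}{J{\left(-8 \right)}} = \frac{39683}{11410} + \frac{97}{-8} = 39683 \cdot \frac{1}{11410} + 97 \left(- \frac{1}{8}\right) = \frac{5669}{1630} - \frac{97}{8} = - \frac{56379}{6520}$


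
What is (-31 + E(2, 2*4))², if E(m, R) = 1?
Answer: 900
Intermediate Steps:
(-31 + E(2, 2*4))² = (-31 + 1)² = (-30)² = 900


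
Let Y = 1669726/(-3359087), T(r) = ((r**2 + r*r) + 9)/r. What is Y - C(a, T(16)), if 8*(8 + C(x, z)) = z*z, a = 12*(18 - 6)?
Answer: -860178251807/6879410176 ≈ -125.04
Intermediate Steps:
a = 144 (a = 12*12 = 144)
T(r) = (9 + 2*r**2)/r (T(r) = ((r**2 + r**2) + 9)/r = (2*r**2 + 9)/r = (9 + 2*r**2)/r)
Y = -1669726/3359087 (Y = 1669726*(-1/3359087) = -1669726/3359087 ≈ -0.49708)
C(x, z) = -8 + z**2/8 (C(x, z) = -8 + (z*z)/8 = -8 + z**2/8)
Y - C(a, T(16)) = -1669726/3359087 - (-8 + (2*16 + 9/16)**2/8) = -1669726/3359087 - (-8 + (32 + 9*(1/16))**2/8) = -1669726/3359087 - (-8 + (32 + 9/16)**2/8) = -1669726/3359087 - (-8 + (521/16)**2/8) = -1669726/3359087 - (-8 + (1/8)*(271441/256)) = -1669726/3359087 - (-8 + 271441/2048) = -1669726/3359087 - 1*255057/2048 = -1669726/3359087 - 255057/2048 = -860178251807/6879410176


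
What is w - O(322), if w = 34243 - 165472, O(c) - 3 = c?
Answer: -131554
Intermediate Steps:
O(c) = 3 + c
w = -131229
w - O(322) = -131229 - (3 + 322) = -131229 - 1*325 = -131229 - 325 = -131554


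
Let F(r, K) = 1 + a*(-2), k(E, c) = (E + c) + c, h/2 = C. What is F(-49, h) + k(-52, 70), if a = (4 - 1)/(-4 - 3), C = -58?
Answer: 629/7 ≈ 89.857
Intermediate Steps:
h = -116 (h = 2*(-58) = -116)
k(E, c) = E + 2*c
a = -3/7 (a = 3/(-7) = 3*(-1/7) = -3/7 ≈ -0.42857)
F(r, K) = 13/7 (F(r, K) = 1 - 3/7*(-2) = 1 + 6/7 = 13/7)
F(-49, h) + k(-52, 70) = 13/7 + (-52 + 2*70) = 13/7 + (-52 + 140) = 13/7 + 88 = 629/7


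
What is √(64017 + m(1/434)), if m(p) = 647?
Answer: 2*√16166 ≈ 254.29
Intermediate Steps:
√(64017 + m(1/434)) = √(64017 + 647) = √64664 = 2*√16166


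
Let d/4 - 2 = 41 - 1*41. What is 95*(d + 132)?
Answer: 13300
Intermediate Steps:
d = 8 (d = 8 + 4*(41 - 1*41) = 8 + 4*(41 - 41) = 8 + 4*0 = 8 + 0 = 8)
95*(d + 132) = 95*(8 + 132) = 95*140 = 13300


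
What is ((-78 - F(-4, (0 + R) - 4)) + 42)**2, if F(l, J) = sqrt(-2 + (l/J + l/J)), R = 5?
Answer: (36 + I*sqrt(10))**2 ≈ 1286.0 + 227.68*I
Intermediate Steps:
F(l, J) = sqrt(-2 + 2*l/J)
((-78 - F(-4, (0 + R) - 4)) + 42)**2 = ((-78 - sqrt(2)*sqrt((-4 - ((0 + 5) - 4))/((0 + 5) - 4))) + 42)**2 = ((-78 - sqrt(2)*sqrt((-4 - (5 - 4))/(5 - 4))) + 42)**2 = ((-78 - sqrt(2)*sqrt((-4 - 1*1)/1)) + 42)**2 = ((-78 - sqrt(2)*sqrt(1*(-4 - 1))) + 42)**2 = ((-78 - sqrt(2)*sqrt(1*(-5))) + 42)**2 = ((-78 - sqrt(2)*sqrt(-5)) + 42)**2 = ((-78 - sqrt(2)*I*sqrt(5)) + 42)**2 = ((-78 - I*sqrt(10)) + 42)**2 = (-36 - I*sqrt(10))**2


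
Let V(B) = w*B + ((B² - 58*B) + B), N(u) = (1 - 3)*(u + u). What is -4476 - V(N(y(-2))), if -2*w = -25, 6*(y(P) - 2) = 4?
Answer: -45580/9 ≈ -5064.4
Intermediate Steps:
y(P) = 8/3 (y(P) = 2 + (⅙)*4 = 2 + ⅔ = 8/3)
N(u) = -4*u
w = 25/2 (w = -½*(-25) = 25/2 ≈ 12.500)
V(B) = B² - 89*B/2 (V(B) = 25*B/2 + ((B² - 58*B) + B) = 25*B/2 + (B² - 57*B) = B² - 89*B/2)
-4476 - V(N(y(-2))) = -4476 - (-4*8/3)*(-89 + 2*(-4*8/3))/2 = -4476 - (-32)*(-89 + 2*(-32/3))/(2*3) = -4476 - (-32)*(-89 - 64/3)/(2*3) = -4476 - (-32)*(-331)/(2*3*3) = -4476 - 1*5296/9 = -4476 - 5296/9 = -45580/9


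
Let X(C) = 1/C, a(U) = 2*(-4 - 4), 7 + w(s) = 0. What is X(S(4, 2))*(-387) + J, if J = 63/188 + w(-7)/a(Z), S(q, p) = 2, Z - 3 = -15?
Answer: -144931/752 ≈ -192.73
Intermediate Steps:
Z = -12 (Z = 3 - 15 = -12)
w(s) = -7 (w(s) = -7 + 0 = -7)
a(U) = -16 (a(U) = 2*(-8) = -16)
J = 581/752 (J = 63/188 - 7/(-16) = 63*(1/188) - 7*(-1/16) = 63/188 + 7/16 = 581/752 ≈ 0.77261)
X(S(4, 2))*(-387) + J = -387/2 + 581/752 = -144931/752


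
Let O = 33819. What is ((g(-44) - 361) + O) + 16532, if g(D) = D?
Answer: 49946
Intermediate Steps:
((g(-44) - 361) + O) + 16532 = ((-44 - 361) + 33819) + 16532 = (-405 + 33819) + 16532 = 33414 + 16532 = 49946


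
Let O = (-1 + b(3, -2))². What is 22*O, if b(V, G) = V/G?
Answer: 275/2 ≈ 137.50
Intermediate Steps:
O = 25/4 (O = (-1 + 3/(-2))² = (-1 + 3*(-½))² = (-1 - 3/2)² = (-5/2)² = 25/4 ≈ 6.2500)
22*O = 22*(25/4) = 275/2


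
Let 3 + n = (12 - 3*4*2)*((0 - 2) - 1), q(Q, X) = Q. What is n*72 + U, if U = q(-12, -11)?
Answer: 2364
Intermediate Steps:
U = -12
n = 33 (n = -3 + (12 - 3*4*2)*((0 - 2) - 1) = -3 + (12 - 12*2)*(-2 - 1) = -3 + (12 - 24)*(-3) = -3 - 12*(-3) = -3 + 36 = 33)
n*72 + U = 33*72 - 12 = 2376 - 12 = 2364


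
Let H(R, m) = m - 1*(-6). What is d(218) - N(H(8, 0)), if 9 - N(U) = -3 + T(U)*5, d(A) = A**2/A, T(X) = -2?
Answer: 196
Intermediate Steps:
H(R, m) = 6 + m (H(R, m) = m + 6 = 6 + m)
d(A) = A
N(U) = 22 (N(U) = 9 - (-3 - 2*5) = 9 - (-3 - 10) = 9 - 1*(-13) = 9 + 13 = 22)
d(218) - N(H(8, 0)) = 218 - 1*22 = 218 - 22 = 196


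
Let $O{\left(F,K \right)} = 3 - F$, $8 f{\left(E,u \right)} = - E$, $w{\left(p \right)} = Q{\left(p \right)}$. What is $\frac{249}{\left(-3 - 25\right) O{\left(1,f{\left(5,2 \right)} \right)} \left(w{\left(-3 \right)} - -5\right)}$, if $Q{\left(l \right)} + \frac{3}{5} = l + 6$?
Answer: $- \frac{1245}{2072} \approx -0.60087$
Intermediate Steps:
$Q{\left(l \right)} = \frac{27}{5} + l$ ($Q{\left(l \right)} = - \frac{3}{5} + \left(l + 6\right) = - \frac{3}{5} + \left(6 + l\right) = \frac{27}{5} + l$)
$w{\left(p \right)} = \frac{27}{5} + p$
$f{\left(E,u \right)} = - \frac{E}{8}$ ($f{\left(E,u \right)} = \frac{\left(-1\right) E}{8} = - \frac{E}{8}$)
$\frac{249}{\left(-3 - 25\right) O{\left(1,f{\left(5,2 \right)} \right)} \left(w{\left(-3 \right)} - -5\right)} = \frac{249}{\left(-3 - 25\right) \left(3 - 1\right) \left(\left(\frac{27}{5} - 3\right) - -5\right)} = \frac{249}{\left(-3 - 25\right) \left(3 - 1\right) \left(\frac{12}{5} + 5\right)} = \frac{249}{\left(-28\right) 2 \cdot \frac{37}{5}} = \frac{249}{\left(-56\right) \frac{37}{5}} = \frac{249}{- \frac{2072}{5}} = 249 \left(- \frac{5}{2072}\right) = - \frac{1245}{2072}$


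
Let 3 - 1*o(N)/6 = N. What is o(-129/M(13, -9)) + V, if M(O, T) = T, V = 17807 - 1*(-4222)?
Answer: 21961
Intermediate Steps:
V = 22029 (V = 17807 + 4222 = 22029)
o(N) = 18 - 6*N
o(-129/M(13, -9)) + V = (18 - (-774)/(-9)) + 22029 = (18 - (-774)*(-1)/9) + 22029 = (18 - 6*43/3) + 22029 = (18 - 86) + 22029 = -68 + 22029 = 21961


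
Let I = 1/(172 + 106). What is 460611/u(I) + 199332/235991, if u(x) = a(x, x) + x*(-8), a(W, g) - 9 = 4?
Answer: 719507924535/20261513 ≈ 35511.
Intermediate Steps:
a(W, g) = 13 (a(W, g) = 9 + 4 = 13)
I = 1/278 ≈ 0.0035971
u(x) = 13 - 8*x (u(x) = 13 + x*(-8) = 13 - 8*x)
460611/u(I) + 199332/235991 = 460611/(13 - 8*1/278) + 199332/235991 = 460611/(13 - 4/139) + 199332*(1/235991) = 460611/(1803/139) + 28476/33713 = 460611*(139/1803) + 28476/33713 = 21341643/601 + 28476/33713 = 719507924535/20261513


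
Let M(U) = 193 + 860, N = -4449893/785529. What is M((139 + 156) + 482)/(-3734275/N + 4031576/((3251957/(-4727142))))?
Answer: -564363566933439/2787632755109801803 ≈ -0.00020245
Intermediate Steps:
N = -4449893/785529 (N = -4449893*1/785529 = -4449893/785529 ≈ -5.6648)
M(U) = 1053
M((139 + 156) + 482)/(-3734275/N + 4031576/((3251957/(-4727142)))) = 1053/(-3734275/(-4449893/785529) + 4031576/((3251957/(-4727142)))) = 1053/(-3734275*(-785529/4449893) + 4031576/((3251957*(-1/4727142)))) = 1053/(2933381306475/4449893 + 4031576/(-3251957/4727142)) = 1053/(2933381306475/4449893 + 4031576*(-4727142/3251957)) = 1053/(2933381306475/4449893 - 19057832235792/3251957) = 1053/(-75266084387964648681/14470860690601) = 1053*(-14470860690601/75266084387964648681) = -564363566933439/2787632755109801803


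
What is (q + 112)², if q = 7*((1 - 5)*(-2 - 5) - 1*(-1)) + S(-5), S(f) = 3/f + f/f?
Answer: 2486929/25 ≈ 99477.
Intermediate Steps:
S(f) = 1 + 3/f (S(f) = 3/f + 1 = 1 + 3/f)
q = 1017/5 (q = 7*((1 - 5)*(-2 - 5) - 1*(-1)) + (3 - 5)/(-5) = 7*(-4*(-7) + 1) - ⅕*(-2) = 7*(28 + 1) + ⅖ = 7*29 + ⅖ = 203 + ⅖ = 1017/5 ≈ 203.40)
(q + 112)² = (1017/5 + 112)² = (1577/5)² = 2486929/25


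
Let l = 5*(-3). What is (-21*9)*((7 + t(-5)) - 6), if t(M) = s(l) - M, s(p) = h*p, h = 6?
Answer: 15876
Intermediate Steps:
l = -15
s(p) = 6*p
t(M) = -90 - M (t(M) = 6*(-15) - M = -90 - M)
(-21*9)*((7 + t(-5)) - 6) = (-21*9)*((7 + (-90 - 1*(-5))) - 6) = -189*((7 + (-90 + 5)) - 6) = -189*((7 - 85) - 6) = -189*(-78 - 6) = -189*(-84) = 15876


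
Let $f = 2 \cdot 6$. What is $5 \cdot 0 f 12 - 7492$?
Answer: $-7492$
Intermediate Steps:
$f = 12$
$5 \cdot 0 f 12 - 7492 = 5 \cdot 0 \cdot 12 \cdot 12 - 7492 = 0 \cdot 12 \cdot 12 - 7492 = 0 \cdot 12 - 7492 = 0 - 7492 = -7492$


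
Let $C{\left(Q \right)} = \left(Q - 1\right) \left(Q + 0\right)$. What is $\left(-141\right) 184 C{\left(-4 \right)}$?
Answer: $-518880$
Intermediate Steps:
$C{\left(Q \right)} = Q \left(-1 + Q\right)$ ($C{\left(Q \right)} = \left(-1 + Q\right) Q = Q \left(-1 + Q\right)$)
$\left(-141\right) 184 C{\left(-4 \right)} = \left(-141\right) 184 \left(- 4 \left(-1 - 4\right)\right) = - 25944 \left(\left(-4\right) \left(-5\right)\right) = \left(-25944\right) 20 = -518880$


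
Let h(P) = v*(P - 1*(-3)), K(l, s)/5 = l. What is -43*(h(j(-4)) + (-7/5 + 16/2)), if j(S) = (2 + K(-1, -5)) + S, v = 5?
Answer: 2881/5 ≈ 576.20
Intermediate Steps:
K(l, s) = 5*l
j(S) = -3 + S (j(S) = (2 + 5*(-1)) + S = (2 - 5) + S = -3 + S)
h(P) = 15 + 5*P (h(P) = 5*(P - 1*(-3)) = 5*(P + 3) = 5*(3 + P) = 15 + 5*P)
-43*(h(j(-4)) + (-7/5 + 16/2)) = -43*((15 + 5*(-3 - 4)) + (-7/5 + 16/2)) = -43*((15 + 5*(-7)) + (-7*⅕ + 16*(½))) = -43*((15 - 35) + (-7/5 + 8)) = -43*(-20 + 33/5) = -43*(-67/5) = 2881/5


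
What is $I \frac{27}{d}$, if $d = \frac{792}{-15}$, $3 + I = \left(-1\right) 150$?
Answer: $\frac{6885}{88} \approx 78.239$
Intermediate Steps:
$I = -153$ ($I = -3 - 150 = -153$)
$d = - \frac{264}{5}$ ($d = 792 \left(- \frac{1}{15}\right) = - \frac{264}{5} \approx -52.8$)
$I \frac{27}{d} = - 153 \frac{27}{- \frac{264}{5}} = - 153 \cdot 27 \left(- \frac{5}{264}\right) = \left(-153\right) \left(- \frac{45}{88}\right) = \frac{6885}{88}$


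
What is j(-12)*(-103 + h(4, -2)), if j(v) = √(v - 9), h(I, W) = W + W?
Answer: -107*I*√21 ≈ -490.34*I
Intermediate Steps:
h(I, W) = 2*W
j(v) = √(-9 + v)
j(-12)*(-103 + h(4, -2)) = √(-9 - 12)*(-103 + 2*(-2)) = √(-21)*(-103 - 4) = (I*√21)*(-107) = -107*I*√21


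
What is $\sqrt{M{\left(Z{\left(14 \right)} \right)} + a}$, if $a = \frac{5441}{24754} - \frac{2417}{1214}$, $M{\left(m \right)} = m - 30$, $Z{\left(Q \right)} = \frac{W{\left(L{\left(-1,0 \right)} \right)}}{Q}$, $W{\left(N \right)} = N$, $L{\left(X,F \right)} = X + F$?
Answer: $\frac{i \sqrt{352267255687150258}}{105179746} \approx 5.6429 i$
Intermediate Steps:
$L{\left(X,F \right)} = F + X$
$Z{\left(Q \right)} = - \frac{1}{Q}$ ($Z{\left(Q \right)} = \frac{0 - 1}{Q} = - \frac{1}{Q}$)
$M{\left(m \right)} = -30 + m$
$a = - \frac{13306261}{7512839}$ ($a = 5441 \cdot \frac{1}{24754} - \frac{2417}{1214} = \frac{5441}{24754} - \frac{2417}{1214} = - \frac{13306261}{7512839} \approx -1.7711$)
$\sqrt{M{\left(Z{\left(14 \right)} \right)} + a} = \sqrt{\left(-30 - \frac{1}{14}\right) - \frac{13306261}{7512839}} = \sqrt{- \frac{421}{14} - \frac{13306261}{7512839}} = \sqrt{- \frac{3349192873}{105179746}} = \frac{i \sqrt{352267255687150258}}{105179746}$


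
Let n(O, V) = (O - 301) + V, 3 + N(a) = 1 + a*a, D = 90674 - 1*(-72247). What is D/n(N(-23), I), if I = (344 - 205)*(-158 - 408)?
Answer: -162921/78448 ≈ -2.0768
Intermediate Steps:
D = 162921 (D = 90674 + 72247 = 162921)
I = -78674 (I = 139*(-566) = -78674)
N(a) = -2 + a² (N(a) = -3 + (1 + a*a) = -3 + (1 + a²) = -2 + a²)
n(O, V) = -301 + O + V (n(O, V) = (-301 + O) + V = -301 + O + V)
D/n(N(-23), I) = 162921/(-301 + (-2 + (-23)²) - 78674) = 162921/(-301 + (-2 + 529) - 78674) = 162921/(-301 + 527 - 78674) = 162921/(-78448) = 162921*(-1/78448) = -162921/78448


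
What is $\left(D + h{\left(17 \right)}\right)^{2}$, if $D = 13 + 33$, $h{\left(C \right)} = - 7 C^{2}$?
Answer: $3908529$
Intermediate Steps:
$D = 46$
$\left(D + h{\left(17 \right)}\right)^{2} = \left(46 - 7 \cdot 17^{2}\right)^{2} = \left(46 - 2023\right)^{2} = \left(-1977\right)^{2} = 3908529$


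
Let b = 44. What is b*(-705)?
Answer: -31020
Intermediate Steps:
b*(-705) = 44*(-705) = -31020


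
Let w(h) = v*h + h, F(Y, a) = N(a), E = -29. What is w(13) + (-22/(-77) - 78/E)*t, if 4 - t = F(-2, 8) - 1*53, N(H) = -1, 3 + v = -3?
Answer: 753/7 ≈ 107.57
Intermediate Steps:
v = -6 (v = -3 - 3 = -6)
F(Y, a) = -1
t = 58 (t = 4 - (-1 - 1*53) = 4 - (-1 - 53) = 4 - 1*(-54) = 4 + 54 = 58)
w(h) = -5*h (w(h) = -6*h + h = -5*h)
w(13) + (-22/(-77) - 78/E)*t = -5*13 + (-22/(-77) - 78/(-29))*58 = -65 + (-22*(-1/77) - 78*(-1/29))*58 = -65 + (2/7 + 78/29)*58 = -65 + (604/203)*58 = -65 + 1208/7 = 753/7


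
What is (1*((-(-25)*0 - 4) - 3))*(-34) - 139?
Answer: 99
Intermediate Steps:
(1*((-(-25)*0 - 4) - 3))*(-34) - 139 = (1*((-5*0 - 4) - 3))*(-34) - 139 = (1*((0 - 4) - 3))*(-34) - 139 = (1*(-4 - 3))*(-34) - 139 = (1*(-7))*(-34) - 139 = -7*(-34) - 139 = 238 - 139 = 99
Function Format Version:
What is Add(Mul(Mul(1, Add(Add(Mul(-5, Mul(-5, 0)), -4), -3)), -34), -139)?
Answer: 99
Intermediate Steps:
Add(Mul(Mul(1, Add(Add(Mul(-5, Mul(-5, 0)), -4), -3)), -34), -139) = Add(Mul(Mul(1, Add(Add(Mul(-5, 0), -4), -3)), -34), -139) = Add(Mul(Mul(1, Add(Add(0, -4), -3)), -34), -139) = Add(Mul(Mul(1, Add(-4, -3)), -34), -139) = Add(Mul(Mul(1, -7), -34), -139) = Add(Mul(-7, -34), -139) = Add(238, -139) = 99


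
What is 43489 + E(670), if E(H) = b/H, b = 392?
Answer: 14569011/335 ≈ 43490.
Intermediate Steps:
E(H) = 392/H
43489 + E(670) = 43489 + 392/670 = 43489 + 392*(1/670) = 43489 + 196/335 = 14569011/335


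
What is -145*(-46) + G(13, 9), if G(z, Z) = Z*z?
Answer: 6787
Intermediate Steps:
-145*(-46) + G(13, 9) = -145*(-46) + 9*13 = 6670 + 117 = 6787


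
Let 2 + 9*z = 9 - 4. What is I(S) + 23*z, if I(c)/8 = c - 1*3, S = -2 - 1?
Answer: -121/3 ≈ -40.333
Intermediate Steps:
S = -3
I(c) = -24 + 8*c (I(c) = 8*(c - 1*3) = 8*(c - 3) = 8*(-3 + c) = -24 + 8*c)
z = 1/3 (z = -2/9 + (9 - 4)/9 = -2/9 + (1/9)*5 = -2/9 + 5/9 = 1/3 ≈ 0.33333)
I(S) + 23*z = (-24 + 8*(-3)) + 23*(1/3) = (-24 - 24) + 23/3 = -48 + 23/3 = -121/3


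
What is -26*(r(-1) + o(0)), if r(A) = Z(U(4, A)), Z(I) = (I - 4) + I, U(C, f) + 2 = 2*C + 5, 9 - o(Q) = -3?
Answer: -780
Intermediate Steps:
o(Q) = 12 (o(Q) = 9 - 1*(-3) = 9 + 3 = 12)
U(C, f) = 3 + 2*C (U(C, f) = -2 + (2*C + 5) = -2 + (5 + 2*C) = 3 + 2*C)
Z(I) = -4 + 2*I (Z(I) = (-4 + I) + I = -4 + 2*I)
r(A) = 18 (r(A) = -4 + 2*(3 + 2*4) = -4 + 2*(3 + 8) = -4 + 2*11 = -4 + 22 = 18)
-26*(r(-1) + o(0)) = -26*(18 + 12) = -26*30 = -780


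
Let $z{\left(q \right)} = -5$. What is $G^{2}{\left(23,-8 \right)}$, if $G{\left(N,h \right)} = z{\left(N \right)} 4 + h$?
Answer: $784$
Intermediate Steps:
$G{\left(N,h \right)} = -20 + h$ ($G{\left(N,h \right)} = \left(-5\right) 4 + h = -20 + h$)
$G^{2}{\left(23,-8 \right)} = \left(-20 - 8\right)^{2} = \left(-28\right)^{2} = 784$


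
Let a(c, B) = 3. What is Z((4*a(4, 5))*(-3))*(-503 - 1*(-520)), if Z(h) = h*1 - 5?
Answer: -697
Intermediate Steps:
Z(h) = -5 + h (Z(h) = h - 5 = -5 + h)
Z((4*a(4, 5))*(-3))*(-503 - 1*(-520)) = (-5 + (4*3)*(-3))*(-503 - 1*(-520)) = (-5 + 12*(-3))*(-503 + 520) = (-5 - 36)*17 = -41*17 = -697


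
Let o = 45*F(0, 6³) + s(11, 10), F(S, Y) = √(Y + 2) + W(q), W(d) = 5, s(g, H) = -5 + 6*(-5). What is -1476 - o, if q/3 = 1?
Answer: -1666 - 45*√218 ≈ -2330.4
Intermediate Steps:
q = 3 (q = 3*1 = 3)
s(g, H) = -35 (s(g, H) = -5 - 30 = -35)
F(S, Y) = 5 + √(2 + Y) (F(S, Y) = √(Y + 2) + 5 = √(2 + Y) + 5 = 5 + √(2 + Y))
o = 190 + 45*√218 (o = 45*(5 + √(2 + 6³)) - 35 = 45*(5 + √(2 + 216)) - 35 = 45*(5 + √218) - 35 = (225 + 45*√218) - 35 = 190 + 45*√218 ≈ 854.42)
-1476 - o = -1476 - (190 + 45*√218) = -1476 + (-190 - 45*√218) = -1666 - 45*√218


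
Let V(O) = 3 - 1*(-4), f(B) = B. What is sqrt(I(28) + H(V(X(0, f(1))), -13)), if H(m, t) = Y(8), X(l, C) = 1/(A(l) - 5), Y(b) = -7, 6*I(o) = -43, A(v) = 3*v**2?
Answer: I*sqrt(510)/6 ≈ 3.7639*I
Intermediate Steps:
I(o) = -43/6 (I(o) = (1/6)*(-43) = -43/6)
X(l, C) = 1/(-5 + 3*l**2) (X(l, C) = 1/(3*l**2 - 5) = 1/(-5 + 3*l**2))
V(O) = 7 (V(O) = 3 + 4 = 7)
H(m, t) = -7
sqrt(I(28) + H(V(X(0, f(1))), -13)) = sqrt(-43/6 - 7) = sqrt(-85/6) = I*sqrt(510)/6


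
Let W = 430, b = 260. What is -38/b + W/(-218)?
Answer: -30021/14170 ≈ -2.1186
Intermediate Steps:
-38/b + W/(-218) = -38/260 + 430/(-218) = -38*1/260 + 430*(-1/218) = -19/130 - 215/109 = -30021/14170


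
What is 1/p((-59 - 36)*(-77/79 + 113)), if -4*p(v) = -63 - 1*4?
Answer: 4/67 ≈ 0.059702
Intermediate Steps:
p(v) = 67/4 (p(v) = -(-63 - 1*4)/4 = -(-63 - 4)/4 = -¼*(-67) = 67/4)
1/p((-59 - 36)*(-77/79 + 113)) = 1/(67/4) = 4/67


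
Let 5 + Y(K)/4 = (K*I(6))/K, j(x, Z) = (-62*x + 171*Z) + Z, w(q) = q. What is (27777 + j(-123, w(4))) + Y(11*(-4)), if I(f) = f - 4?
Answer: 36079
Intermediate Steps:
I(f) = -4 + f
j(x, Z) = -62*x + 172*Z
Y(K) = -12 (Y(K) = -20 + 4*((K*(-4 + 6))/K) = -20 + 4*((K*2)/K) = -20 + 4*((2*K)/K) = -20 + 4*2 = -20 + 8 = -12)
(27777 + j(-123, w(4))) + Y(11*(-4)) = (27777 + (-62*(-123) + 172*4)) - 12 = (27777 + (7626 + 688)) - 12 = (27777 + 8314) - 12 = 36091 - 12 = 36079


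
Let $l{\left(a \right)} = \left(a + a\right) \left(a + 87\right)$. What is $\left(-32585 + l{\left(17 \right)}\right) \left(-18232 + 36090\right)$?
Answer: $-518757042$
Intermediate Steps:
$l{\left(a \right)} = 2 a \left(87 + a\right)$
$\left(-32585 + l{\left(17 \right)}\right) \left(-18232 + 36090\right) = \left(-32585 + 2 \cdot 17 \left(87 + 17\right)\right) \left(-18232 + 36090\right) = \left(-32585 + 2 \cdot 17 \cdot 104\right) 17858 = \left(-32585 + 3536\right) 17858 = \left(-29049\right) 17858 = -518757042$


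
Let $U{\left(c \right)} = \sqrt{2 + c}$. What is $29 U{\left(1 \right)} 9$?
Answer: $261 \sqrt{3} \approx 452.07$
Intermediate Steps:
$29 U{\left(1 \right)} 9 = 29 \sqrt{2 + 1} \cdot 9 = 29 \sqrt{3} \cdot 9 = 261 \sqrt{3}$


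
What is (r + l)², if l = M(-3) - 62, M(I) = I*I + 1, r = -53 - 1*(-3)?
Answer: 10404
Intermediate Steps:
r = -50 (r = -53 + 3 = -50)
M(I) = 1 + I² (M(I) = I² + 1 = 1 + I²)
l = -52 (l = (1 + (-3)²) - 62 = (1 + 9) - 62 = 10 - 62 = -52)
(r + l)² = (-50 - 52)² = (-102)² = 10404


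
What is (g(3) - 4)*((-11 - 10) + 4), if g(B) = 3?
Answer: 17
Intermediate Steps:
(g(3) - 4)*((-11 - 10) + 4) = (3 - 4)*((-11 - 10) + 4) = -(-21 + 4) = -1*(-17) = 17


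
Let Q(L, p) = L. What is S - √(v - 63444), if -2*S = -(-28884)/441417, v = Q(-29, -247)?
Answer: -4814/147139 - I*√63473 ≈ -0.032717 - 251.94*I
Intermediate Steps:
v = -29
S = -4814/147139 (S = -(-1)*(-28884/441417)/2 = -(-1)*(-28884*1/441417)/2 = -(-1)*(-9628)/(2*147139) = -½*9628/147139 = -4814/147139 ≈ -0.032717)
S - √(v - 63444) = -4814/147139 - √(-29 - 63444) = -4814/147139 - √(-63473) = -4814/147139 - I*√63473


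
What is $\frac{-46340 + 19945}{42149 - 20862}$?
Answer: $- \frac{26395}{21287} \approx -1.24$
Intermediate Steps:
$\frac{-46340 + 19945}{42149 - 20862} = - \frac{26395}{21287}$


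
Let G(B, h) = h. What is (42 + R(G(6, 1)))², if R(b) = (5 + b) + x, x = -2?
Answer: 2116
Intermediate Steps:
R(b) = 3 + b (R(b) = (5 + b) - 2 = 3 + b)
(42 + R(G(6, 1)))² = (42 + (3 + 1))² = (42 + 4)² = 46² = 2116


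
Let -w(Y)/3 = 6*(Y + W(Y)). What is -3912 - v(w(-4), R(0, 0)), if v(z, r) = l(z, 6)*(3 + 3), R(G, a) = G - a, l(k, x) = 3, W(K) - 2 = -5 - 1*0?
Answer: -3930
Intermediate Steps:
W(K) = -3 (W(K) = 2 + (-5 - 1*0) = 2 + (-5 + 0) = 2 - 5 = -3)
w(Y) = 54 - 18*Y (w(Y) = -18*(Y - 3) = -18*(-3 + Y) = -3*(-18 + 6*Y) = 54 - 18*Y)
v(z, r) = 18 (v(z, r) = 3*(3 + 3) = 3*6 = 18)
-3912 - v(w(-4), R(0, 0)) = -3912 - 1*18 = -3912 - 18 = -3930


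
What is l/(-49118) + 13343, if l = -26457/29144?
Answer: 19100437704713/1431494992 ≈ 13343.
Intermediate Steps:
l = -26457/29144 (l = -26457*1/29144 = -26457/29144 ≈ -0.90780)
l/(-49118) + 13343 = -26457/29144/(-49118) + 13343 = -26457/29144*(-1/49118) + 13343 = 26457/1431494992 + 13343 = 19100437704713/1431494992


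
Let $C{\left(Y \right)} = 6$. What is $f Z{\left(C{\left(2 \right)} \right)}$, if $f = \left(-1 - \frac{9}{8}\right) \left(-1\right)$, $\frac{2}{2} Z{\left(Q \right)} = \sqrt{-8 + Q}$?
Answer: $\frac{17 i \sqrt{2}}{8} \approx 3.0052 i$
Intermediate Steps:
$Z{\left(Q \right)} = \sqrt{-8 + Q}$
$f = \frac{17}{8}$ ($f = \left(-1 - \frac{9}{8}\right) \left(-1\right) = \left(- \frac{17}{8}\right) \left(-1\right) = \frac{17}{8} \approx 2.125$)
$f Z{\left(C{\left(2 \right)} \right)} = \frac{17 \sqrt{-8 + 6}}{8} = \frac{17 \sqrt{-2}}{8} = \frac{17 i \sqrt{2}}{8}$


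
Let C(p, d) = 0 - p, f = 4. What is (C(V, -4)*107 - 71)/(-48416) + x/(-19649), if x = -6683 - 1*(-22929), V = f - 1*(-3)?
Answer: -192613539/237831496 ≈ -0.80987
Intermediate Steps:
V = 7 (V = 4 - 1*(-3) = 4 + 3 = 7)
C(p, d) = -p
x = 16246 (x = -6683 + 22929 = 16246)
(C(V, -4)*107 - 71)/(-48416) + x/(-19649) = (-1*7*107 - 71)/(-48416) + 16246/(-19649) = (-7*107 - 71)*(-1/48416) + 16246*(-1/19649) = (-749 - 71)*(-1/48416) - 16246/19649 = -820*(-1/48416) - 16246/19649 = 205/12104 - 16246/19649 = -192613539/237831496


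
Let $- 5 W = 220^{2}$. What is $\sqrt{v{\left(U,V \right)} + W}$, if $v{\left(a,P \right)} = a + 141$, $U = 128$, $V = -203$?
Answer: $i \sqrt{9411} \approx 97.01 i$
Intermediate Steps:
$v{\left(a,P \right)} = 141 + a$
$W = -9680$ ($W = - \frac{220^{2}}{5} = \left(- \frac{1}{5}\right) 48400 = -9680$)
$\sqrt{v{\left(U,V \right)} + W} = \sqrt{\left(141 + 128\right) - 9680} = \sqrt{269 - 9680} = \sqrt{-9411} = i \sqrt{9411}$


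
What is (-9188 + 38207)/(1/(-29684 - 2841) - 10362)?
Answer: -943842975/337024051 ≈ -2.8005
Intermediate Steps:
(-9188 + 38207)/(1/(-29684 - 2841) - 10362) = 29019/(1/(-32525) - 10362) = 29019/(-1/32525 - 10362) = 29019/(-337024051/32525) = 29019*(-32525/337024051) = -943842975/337024051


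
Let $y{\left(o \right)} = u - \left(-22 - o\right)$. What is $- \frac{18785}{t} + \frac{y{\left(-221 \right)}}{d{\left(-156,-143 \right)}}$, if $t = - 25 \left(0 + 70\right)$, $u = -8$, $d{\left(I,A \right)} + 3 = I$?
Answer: $\frac{223271}{18550} \approx 12.036$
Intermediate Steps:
$d{\left(I,A \right)} = -3 + I$
$y{\left(o \right)} = 14 + o$ ($y{\left(o \right)} = -8 - \left(-22 - o\right) = -8 + \left(22 + o\right) = 14 + o$)
$t = -1750$ ($t = \left(-25\right) 70 = -1750$)
$- \frac{18785}{t} + \frac{y{\left(-221 \right)}}{d{\left(-156,-143 \right)}} = - \frac{18785}{-1750} + \frac{14 - 221}{-3 - 156} = \left(-18785\right) \left(- \frac{1}{1750}\right) - \frac{207}{-159} = \frac{3757}{350} - - \frac{69}{53} = \frac{3757}{350} + \frac{69}{53} = \frac{223271}{18550}$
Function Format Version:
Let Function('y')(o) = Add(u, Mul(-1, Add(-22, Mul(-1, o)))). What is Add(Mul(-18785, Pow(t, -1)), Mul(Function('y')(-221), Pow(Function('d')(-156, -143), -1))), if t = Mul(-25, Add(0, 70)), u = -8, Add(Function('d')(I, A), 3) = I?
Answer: Rational(223271, 18550) ≈ 12.036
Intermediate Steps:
Function('d')(I, A) = Add(-3, I)
Function('y')(o) = Add(14, o) (Function('y')(o) = Add(-8, Mul(-1, Add(-22, Mul(-1, o)))) = Add(-8, Add(22, o)) = Add(14, o))
t = -1750 (t = Mul(-25, 70) = -1750)
Add(Mul(-18785, Pow(t, -1)), Mul(Function('y')(-221), Pow(Function('d')(-156, -143), -1))) = Add(Mul(-18785, Pow(-1750, -1)), Mul(Add(14, -221), Pow(Add(-3, -156), -1))) = Add(Mul(-18785, Rational(-1, 1750)), Mul(-207, Pow(-159, -1))) = Add(Rational(3757, 350), Mul(-207, Rational(-1, 159))) = Add(Rational(3757, 350), Rational(69, 53)) = Rational(223271, 18550)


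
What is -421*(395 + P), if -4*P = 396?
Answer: -124616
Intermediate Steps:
P = -99 (P = -¼*396 = -99)
-421*(395 + P) = -421*(395 - 99) = -421*296 = -124616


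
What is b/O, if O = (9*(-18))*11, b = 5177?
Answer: -5177/1782 ≈ -2.9052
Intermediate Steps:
O = -1782 (O = -162*11 = -1782)
b/O = 5177/(-1782) = 5177*(-1/1782) = -5177/1782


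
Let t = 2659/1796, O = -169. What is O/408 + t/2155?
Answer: -163252337/394778760 ≈ -0.41353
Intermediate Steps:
t = 2659/1796 (t = 2659*(1/1796) = 2659/1796 ≈ 1.4805)
O/408 + t/2155 = -169/408 + (2659/1796)/2155 = -169*1/408 + (2659/1796)*(1/2155) = -169/408 + 2659/3870380 = -163252337/394778760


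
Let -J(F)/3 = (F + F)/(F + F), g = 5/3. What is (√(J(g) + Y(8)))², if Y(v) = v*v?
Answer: 61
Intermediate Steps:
g = 5/3 (g = 5*(⅓) = 5/3 ≈ 1.6667)
Y(v) = v²
J(F) = -3 (J(F) = -3*(F + F)/(F + F) = -3*2*F/(2*F) = -3*2*F*1/(2*F) = -3*1 = -3)
(√(J(g) + Y(8)))² = (√(-3 + 8²))² = (√(-3 + 64))² = (√61)² = 61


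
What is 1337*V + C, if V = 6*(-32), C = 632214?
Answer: 375510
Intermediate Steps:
V = -192
1337*V + C = 1337*(-192) + 632214 = -256704 + 632214 = 375510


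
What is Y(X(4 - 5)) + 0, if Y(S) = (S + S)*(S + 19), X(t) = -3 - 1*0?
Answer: -96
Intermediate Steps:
X(t) = -3 (X(t) = -3 + 0 = -3)
Y(S) = 2*S*(19 + S) (Y(S) = (2*S)*(19 + S) = 2*S*(19 + S))
Y(X(4 - 5)) + 0 = 2*(-3)*(19 - 3) + 0 = 2*(-3)*16 + 0 = -96 + 0 = -96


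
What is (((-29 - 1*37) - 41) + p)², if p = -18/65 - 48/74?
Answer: 67371912721/5784025 ≈ 11648.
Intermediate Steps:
p = -2226/2405 (p = -18*1/65 - 48*1/74 = -18/65 - 24/37 = -2226/2405 ≈ -0.92557)
(((-29 - 1*37) - 41) + p)² = (((-29 - 1*37) - 41) - 2226/2405)² = (((-29 - 37) - 41) - 2226/2405)² = ((-66 - 41) - 2226/2405)² = (-107 - 2226/2405)² = (-259561/2405)² = 67371912721/5784025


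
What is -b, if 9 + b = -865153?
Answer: 865162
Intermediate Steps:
b = -865162 (b = -9 - 865153 = -865162)
-b = -1*(-865162) = 865162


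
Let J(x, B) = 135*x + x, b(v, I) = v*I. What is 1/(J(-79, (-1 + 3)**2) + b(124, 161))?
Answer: 1/9220 ≈ 0.00010846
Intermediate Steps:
b(v, I) = I*v
J(x, B) = 136*x
1/(J(-79, (-1 + 3)**2) + b(124, 161)) = 1/(136*(-79) + 161*124) = 1/(-10744 + 19964) = 1/9220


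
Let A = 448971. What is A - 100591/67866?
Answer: 30469765295/67866 ≈ 4.4897e+5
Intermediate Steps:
A - 100591/67866 = 448971 - 100591/67866 = 30469765295/67866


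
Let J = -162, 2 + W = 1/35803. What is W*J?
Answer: 11600010/35803 ≈ 324.00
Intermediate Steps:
W = -71605/35803 (W = -2 + 1/35803 = -71605/35803 ≈ -2.0000)
W*J = -71605/35803*(-162) = 11600010/35803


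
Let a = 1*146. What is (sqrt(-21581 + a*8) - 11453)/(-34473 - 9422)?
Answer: 11453/43895 - I*sqrt(20413)/43895 ≈ 0.26092 - 0.0032549*I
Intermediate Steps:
a = 146
(sqrt(-21581 + a*8) - 11453)/(-34473 - 9422) = (sqrt(-21581 + 146*8) - 11453)/(-34473 - 9422) = (sqrt(-21581 + 1168) - 11453)/(-43895) = (sqrt(-20413) - 11453)*(-1/43895) = (I*sqrt(20413) - 11453)*(-1/43895) = (-11453 + I*sqrt(20413))*(-1/43895) = 11453/43895 - I*sqrt(20413)/43895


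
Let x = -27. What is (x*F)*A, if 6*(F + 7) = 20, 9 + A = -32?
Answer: -4059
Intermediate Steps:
A = -41 (A = -9 - 32 = -41)
F = -11/3 (F = -7 + (1/6)*20 = -7 + 10/3 = -11/3 ≈ -3.6667)
(x*F)*A = -27*(-11/3)*(-41) = 99*(-41) = -4059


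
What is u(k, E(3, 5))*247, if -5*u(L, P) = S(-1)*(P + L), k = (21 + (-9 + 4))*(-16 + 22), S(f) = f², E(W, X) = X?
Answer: -24947/5 ≈ -4989.4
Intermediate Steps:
k = 96 (k = (21 - 5)*6 = 16*6 = 96)
u(L, P) = -L/5 - P/5 (u(L, P) = -(-1)²*(P + L)/5 = -(L + P)/5 = -L/5 - P/5)
u(k, E(3, 5))*247 = (-⅕*96 - ⅕*5)*247 = (-96/5 - 1)*247 = -101/5*247 = -24947/5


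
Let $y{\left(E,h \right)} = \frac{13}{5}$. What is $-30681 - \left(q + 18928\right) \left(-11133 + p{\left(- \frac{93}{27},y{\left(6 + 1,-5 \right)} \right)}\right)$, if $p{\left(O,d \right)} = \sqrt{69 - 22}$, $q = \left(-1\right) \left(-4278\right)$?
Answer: $258321717 - 23206 \sqrt{47} \approx 2.5816 \cdot 10^{8}$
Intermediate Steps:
$y{\left(E,h \right)} = \frac{13}{5}$ ($y{\left(E,h \right)} = 13 \cdot \frac{1}{5} = \frac{13}{5}$)
$q = 4278$
$p{\left(O,d \right)} = \sqrt{47}$
$-30681 - \left(q + 18928\right) \left(-11133 + p{\left(- \frac{93}{27},y{\left(6 + 1,-5 \right)} \right)}\right) = -30681 - \left(4278 + 18928\right) \left(-11133 + \sqrt{47}\right) = -30681 - 23206 \left(-11133 + \sqrt{47}\right) = -30681 - \left(-258352398 + 23206 \sqrt{47}\right) = -30681 + \left(258352398 - 23206 \sqrt{47}\right) = 258321717 - 23206 \sqrt{47}$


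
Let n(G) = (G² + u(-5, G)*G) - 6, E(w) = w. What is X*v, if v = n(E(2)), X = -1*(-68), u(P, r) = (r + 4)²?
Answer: 4760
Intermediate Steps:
u(P, r) = (4 + r)²
n(G) = -6 + G² + G*(4 + G)² (n(G) = (G² + (4 + G)²*G) - 6 = (G² + G*(4 + G)²) - 6 = -6 + G² + G*(4 + G)²)
X = 68
v = 70 (v = -6 + 2² + 2*(4 + 2)² = -6 + 4 + 2*6² = -6 + 4 + 2*36 = -6 + 4 + 72 = 70)
X*v = 68*70 = 4760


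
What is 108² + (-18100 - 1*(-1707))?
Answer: -4729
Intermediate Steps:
108² + (-18100 - 1*(-1707)) = 11664 + (-18100 + 1707) = 11664 - 16393 = -4729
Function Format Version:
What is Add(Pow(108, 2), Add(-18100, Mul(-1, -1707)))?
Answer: -4729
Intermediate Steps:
Add(Pow(108, 2), Add(-18100, Mul(-1, -1707))) = Add(11664, Add(-18100, 1707)) = Add(11664, -16393) = -4729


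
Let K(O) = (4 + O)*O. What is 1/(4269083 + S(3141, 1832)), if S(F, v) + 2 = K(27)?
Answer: 1/4269918 ≈ 2.3420e-7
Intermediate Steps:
K(O) = O*(4 + O)
S(F, v) = 835 (S(F, v) = -2 + 27*(4 + 27) = -2 + 27*31 = -2 + 837 = 835)
1/(4269083 + S(3141, 1832)) = 1/(4269083 + 835) = 1/4269918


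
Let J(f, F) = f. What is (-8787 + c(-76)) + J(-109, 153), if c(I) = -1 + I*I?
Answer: -3121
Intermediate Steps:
c(I) = -1 + I**2
(-8787 + c(-76)) + J(-109, 153) = (-8787 + (-1 + (-76)**2)) - 109 = (-8787 + (-1 + 5776)) - 109 = (-8787 + 5775) - 109 = -3012 - 109 = -3121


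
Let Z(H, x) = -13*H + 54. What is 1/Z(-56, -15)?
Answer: 1/782 ≈ 0.0012788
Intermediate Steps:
Z(H, x) = 54 - 13*H
1/Z(-56, -15) = 1/(54 - 13*(-56)) = 1/(54 + 728) = 1/782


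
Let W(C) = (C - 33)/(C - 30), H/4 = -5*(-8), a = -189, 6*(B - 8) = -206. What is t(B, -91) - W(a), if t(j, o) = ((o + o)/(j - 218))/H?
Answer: -4319431/4280720 ≈ -1.0090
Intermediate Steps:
B = -79/3 (B = 8 + (⅙)*(-206) = 8 - 103/3 = -79/3 ≈ -26.333)
H = 160 (H = 4*(-5*(-8)) = 4*40 = 160)
W(C) = (-33 + C)/(-30 + C)
t(j, o) = o/(80*(-218 + j)) (t(j, o) = ((o + o)/(j - 218))/160 = ((2*o)/(-218 + j))*(1/160) = (2*o/(-218 + j))*(1/160) = o/(80*(-218 + j)))
t(B, -91) - W(a) = (1/80)*(-91)/(-218 - 79/3) - (-33 - 189)/(-30 - 189) = (1/80)*(-91)/(-733/3) - (-222)/(-219) = (1/80)*(-91)*(-3/733) - (-1)*(-222)/219 = 273/58640 - 1*74/73 = 273/58640 - 74/73 = -4319431/4280720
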